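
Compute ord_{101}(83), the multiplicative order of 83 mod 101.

100

By Lagrange's theorem, ord_101(83) divides φ(101) = 101 − 1 = 100 = 2^2 · 5^2.
Divisors of 100: 1, 2, 4, 5, 10, 20, 25, 50, 100.
Test each divisor d:
83^1 ≡ 83 (mod 101)
83^2 ≡ 21 (mod 101)
83^4 ≡ 37 (mod 101)
83^5 ≡ 41 (mod 101)
83^10 ≡ 65 (mod 101)
83^20 ≡ 84 (mod 101)
83^25 ≡ 10 (mod 101)
83^50 ≡ 100 (mod 101)
83^100 ≡ 1 (mod 101) ✓
Therefore the multiplicative order of 83 modulo 101 is 100.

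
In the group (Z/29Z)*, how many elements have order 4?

2

φ(29) = 29 − 1 = 28 = 2^2 · 7.
Since (Z/29Z)^× is cyclic of order 28, the number of elements of order d is φ(d) when d | 28 and 0 otherwise.
4 = 2^2 divides 28, and φ(4) = 2.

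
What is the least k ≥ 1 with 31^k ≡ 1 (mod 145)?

28

Since 31 ∈ (Z/145Z)^×, its order divides φ(145) = φ(5·29) = (5−1)·(29−1) = 4·28 = 112 = 2^4 · 7.
Divisors of 112: 1, 2, 4, 7, 8, 14, 16, 28, 56, 112.
Check 31^d mod 145 for each divisor in increasing order:
31^1 ≡ 31
31^2 ≡ 91
31^4 ≡ 16
31^7 ≡ 41
31^8 ≡ 111
31^14 ≡ 86
31^16 ≡ 141
31^28 ≡ 1
The smallest such exponent is 28, so the order of 31 is 28.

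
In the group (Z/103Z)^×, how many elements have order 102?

φ(103) = 103 − 1 = 102 = 2 · 3 · 17.
In a cyclic group of order 102, there are φ(d) elements of order d for each divisor d of 102, and zero for non-divisors.
102 = 2 · 3 · 17 divides 102, and φ(102) = 32.

32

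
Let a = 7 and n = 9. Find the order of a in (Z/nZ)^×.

3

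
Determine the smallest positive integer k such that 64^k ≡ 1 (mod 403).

10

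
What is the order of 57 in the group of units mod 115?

44

By Lagrange's theorem, ord_115(57) divides φ(115) = φ(5·23) = (5−1)·(23−1) = 4·22 = 88 = 2^3 · 11.
Divisors of 88: 1, 2, 4, 8, 11, 22, 44, 88.
Test each divisor d:
57^1 ≡ 57 (mod 115)
57^2 ≡ 29 (mod 115)
57^4 ≡ 36 (mod 115)
57^8 ≡ 31 (mod 115)
57^11 ≡ 68 (mod 115)
57^22 ≡ 24 (mod 115)
57^44 ≡ 1 (mod 115) ✓
Hence ord(57) = 44.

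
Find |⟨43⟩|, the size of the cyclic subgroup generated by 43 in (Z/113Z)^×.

112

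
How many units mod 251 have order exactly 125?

100

φ(251) = 251 − 1 = 250 = 2 · 5^3.
Since (Z/251Z)^× is cyclic of order 250, the number of elements of order d is φ(d) when d | 250 and 0 otherwise.
125 = 5^3 divides 250, and φ(125) = 100.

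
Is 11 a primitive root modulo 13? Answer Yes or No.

φ(13) = 13 − 1 = 12 = 2^2 · 3.
Test 11^(12/q) mod 13 for each prime factor q of 12:
11^6 ≡ 12 (mod 13)  [q = 2: ≢ 1 ✓]
11^4 ≡ 3 (mod 13)  [q = 3: ≢ 1 ✓]
Every test exponent gives a nontrivial residue, hence 11 generates the full group.

Yes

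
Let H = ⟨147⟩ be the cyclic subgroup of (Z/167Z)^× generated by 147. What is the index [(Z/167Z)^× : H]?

2

By Lagrange's theorem, ord_167(147) divides φ(167) = 167 − 1 = 166 = 2 · 83.
Divisors of 166: 1, 2, 83, 166.
Check 147^d mod 167 for each divisor in increasing order:
147^1 ≡ 147 (mod 167)
147^2 ≡ 66 (mod 167)
147^83 ≡ 1 (mod 167) ✓
So ord_167(147) = 83, hence |⟨147⟩| = 83.
[(Z/167Z)^× : ⟨147⟩] = 166/83 = 2.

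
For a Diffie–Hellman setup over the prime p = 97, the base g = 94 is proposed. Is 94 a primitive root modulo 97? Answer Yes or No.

φ(97) = 97 − 1 = 96 = 2^5 · 3.
It suffices to check that the order of 94 is not a proper divisor of 96: compute 94^(96/q) for q ∈ {2, 3}.
94^48 ≡ 1 (mod 97)  [q = 2: ≡ 1 ✗]
94^32 ≡ 35 (mod 97)  [q = 3: ≢ 1 ✓]
Since 94^48 ≡ 1, the order of 94 divides 48 < 96, so 94 is not a primitive root.

No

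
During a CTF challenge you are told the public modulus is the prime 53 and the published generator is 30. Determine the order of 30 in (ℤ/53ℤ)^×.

ord(30) | φ(53) = 53 − 1 = 52 = 2^2 · 13.
Divisors of 52: 1, 2, 4, 13, 26, 52.
Test each divisor d:
30^1 ≡ 30 (mod 53)
30^2 ≡ 52 (mod 53)
30^4 ≡ 1 (mod 53) ✓
So ord_53(30) = 4.

4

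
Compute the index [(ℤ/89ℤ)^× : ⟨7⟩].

1

By Lagrange's theorem, ord_89(7) divides φ(89) = 89 − 1 = 88 = 2^3 · 11.
Divisors of 88: 1, 2, 4, 8, 11, 22, 44, 88.
Compute 7^d (mod 89) for the divisors d until we hit 1:
7^1 ≡ 7 (mod 89)
7^2 ≡ 49 (mod 89)
7^4 ≡ 87 (mod 89)
7^8 ≡ 4 (mod 89)
7^11 ≡ 37 (mod 89)
7^22 ≡ 34 (mod 89)
7^44 ≡ 88 (mod 89)
7^88 ≡ 1 (mod 89) ✓
Thus |⟨7⟩| = ord(7) = 88.
Index = |(Z/89Z)^×| / |⟨7⟩| = 88 / 88 = 1.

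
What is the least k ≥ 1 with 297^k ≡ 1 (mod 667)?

154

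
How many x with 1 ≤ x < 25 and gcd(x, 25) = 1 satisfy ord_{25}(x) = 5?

4

φ(25) = φ(5^2) = 5·(5−1) = 20 = 2^2 · 5.
(Z/25Z)^× is cyclic (|G| = 20); a cyclic group of order m has exactly φ(d) elements of each order d | m, and none otherwise.
5 | 20, and φ(5) = 5 − 1 = 4.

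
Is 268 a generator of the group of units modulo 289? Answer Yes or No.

No

φ(289) = φ(17^2) = 17·(17−1) = 272 = 2^4 · 17.
268 is a primitive root mod 289 iff 268^(φ(289)/q) ≢ 1 for every prime q | φ(289), i.e. q ∈ {2, 17}.
268^136 ≡ 1 (mod 289)  [q = 2: ≡ 1 ✗]
268^16 ≡ 222 (mod 289)  [q = 17: ≢ 1 ✓]
268^136 ≡ 1 shows ord(268) | 136, strictly less than φ(289); not a primitive root.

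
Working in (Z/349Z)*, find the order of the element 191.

By Lagrange's theorem, ord_349(191) divides φ(349) = 349 − 1 = 348 = 2^2 · 3 · 29.
Divisors of 348: 1, 2, 3, 4, 6, 12, 29, 58, 87, 116, 174, 348.
Check 191^d mod 349 for each divisor in increasing order:
191^1 ≡ 191 (mod 349)
191^2 ≡ 185 (mod 349)
191^3 ≡ 86 (mod 349)
191^4 ≡ 23 (mod 349)
191^6 ≡ 67 (mod 349)
191^12 ≡ 301 (mod 349)
191^29 ≡ 123 (mod 349)
191^58 ≡ 122 (mod 349)
191^87 ≡ 348 (mod 349)
191^116 ≡ 226 (mod 349)
191^174 ≡ 1 (mod 349) ✓
The smallest such exponent is 174, so the order of 191 is 174.

174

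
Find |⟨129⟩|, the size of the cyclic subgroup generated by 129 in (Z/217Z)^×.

6

By Lagrange's theorem, ord_217(129) divides φ(217) = φ(7·31) = (7−1)·(31−1) = 6·30 = 180 = 2^2 · 3^2 · 5.
Divisors of 180: 1, 2, 3, 4, 5, 6, 9, 10, 12, 15, 18, 20, 30, 36, 45, 60, 90, 180.
Check 129^d mod 217 for each divisor in increasing order:
129^1 ≡ 129 (mod 217)
129^2 ≡ 149 (mod 217)
129^3 ≡ 125 (mod 217)
129^4 ≡ 67 (mod 217)
129^5 ≡ 180 (mod 217)
129^6 ≡ 1 (mod 217) ✓
The smallest such exponent is 6, so the order of 129 is 6.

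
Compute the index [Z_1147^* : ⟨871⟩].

6

The order of 871 must divide φ(1147) = φ(31·37) = (31−1)·(37−1) = 30·36 = 1080 = 2^3 · 3^3 · 5.
Divisors of 1080: 1, 2, 3, 4, 5, 6, 8, 9, 10, 12, 15, 18, 20, 24, 27, 30, 36, 40, 45, 54, 60, 72, 90, 108, 120, 135, 180, 216, 270, 360, 540, 1080.
Compute 871^d (mod 1147) for the divisors d until we hit 1:
871^1 ≡ 871
871^2 ≡ 474
871^3 ≡ 1081
871^4 ≡ 1011
871^5 ≡ 832
871^6 ≡ 915
871^8 ≡ 144
871^9 ≡ 401
871^10 ≡ 583
871^12 ≡ 1062
871^15 ≡ 1022
871^18 ≡ 221
871^20 ≡ 377
871^24 ≡ 343
871^27 ≡ 302
871^30 ≡ 714
871^36 ≡ 667
871^40 ≡ 1048
871^45 ≡ 216
871^54 ≡ 591
871^60 ≡ 528
871^72 ≡ 1000
871^90 ≡ 776
871^108 ≡ 593
871^120 ≡ 63
871^135 ≡ 154
871^180 ≡ 1
So ord_1147(871) = 180, hence |⟨871⟩| = 180.
Index = |(Z/1147Z)^×| / |⟨871⟩| = 1080 / 180 = 6.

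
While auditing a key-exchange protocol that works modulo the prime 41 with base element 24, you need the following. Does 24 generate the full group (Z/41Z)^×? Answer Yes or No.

Yes

φ(41) = 41 − 1 = 40 = 2^3 · 5.
Test 24^(40/q) mod 41 for each prime factor q of 40:
24^20 ≡ 40 (mod 41)  [q = 2: ≢ 1 ✓]
24^8 ≡ 16 (mod 41)  [q = 5: ≢ 1 ✓]
All checks pass, so 24 has order 40 and is a primitive root modulo 41.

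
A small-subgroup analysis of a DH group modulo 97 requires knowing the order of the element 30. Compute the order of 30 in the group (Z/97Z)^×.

The order of 30 must divide φ(97) = 97 − 1 = 96 = 2^5 · 3.
Divisors of 96: 1, 2, 3, 4, 6, 8, 12, 16, 24, 32, 48, 96.
Test each divisor d:
30^1 ≡ 30
30^2 ≡ 27
30^3 ≡ 34
30^4 ≡ 50
30^6 ≡ 89
30^8 ≡ 75
30^12 ≡ 64
30^16 ≡ 96
30^24 ≡ 22
30^32 ≡ 1
Therefore the multiplicative order of 30 modulo 97 is 32.

32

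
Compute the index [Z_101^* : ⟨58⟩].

4

Since 58 ∈ (Z/101Z)^×, its order divides φ(101) = 101 − 1 = 100 = 2^2 · 5^2.
Divisors of 100: 1, 2, 4, 5, 10, 20, 25, 50, 100.
Test each divisor d:
58^1 ≡ 58
58^2 ≡ 31
58^4 ≡ 52
58^5 ≡ 87
58^10 ≡ 95
58^20 ≡ 36
58^25 ≡ 1
So ord_101(58) = 25, hence |⟨58⟩| = 25.
Index = |(Z/101Z)^×| / |⟨58⟩| = 100 / 25 = 4.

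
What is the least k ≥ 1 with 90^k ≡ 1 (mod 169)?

Since 90 ∈ (Z/169Z)^×, its order divides φ(169) = φ(13^2) = 13·(13−1) = 156 = 2^2 · 3 · 13.
Divisors of 156: 1, 2, 3, 4, 6, 12, 13, 26, 39, 52, 78, 156.
Check 90^d mod 169 for each divisor in increasing order:
90^1 ≡ 90 (mod 169)
90^2 ≡ 157 (mod 169)
90^3 ≡ 103 (mod 169)
90^4 ≡ 144 (mod 169)
90^6 ≡ 131 (mod 169)
90^12 ≡ 92 (mod 169)
90^13 ≡ 168 (mod 169)
90^26 ≡ 1 (mod 169) ✓
Hence ord(90) = 26.

26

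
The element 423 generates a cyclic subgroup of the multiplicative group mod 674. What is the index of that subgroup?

2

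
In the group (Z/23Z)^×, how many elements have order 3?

φ(23) = 23 − 1 = 22 = 2 · 11.
Since (Z/23Z)^× is cyclic of order 22, the number of elements of order d is φ(d) when d | 22 and 0 otherwise.
3 does not divide 22, so no element of (Z/23Z)^× has order 3.

0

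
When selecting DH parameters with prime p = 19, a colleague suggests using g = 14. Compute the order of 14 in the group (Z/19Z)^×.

18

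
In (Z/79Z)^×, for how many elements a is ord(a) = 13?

φ(79) = 79 − 1 = 78 = 2 · 3 · 13.
Since (Z/79Z)^× is cyclic of order 78, the number of elements of order d is φ(d) when d | 78 and 0 otherwise.
13 | 78, and φ(13) = 13 − 1 = 12.

12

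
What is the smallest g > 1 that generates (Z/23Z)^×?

5

φ(23) = 23 − 1 = 22 = 2 · 11.
g is a primitive root iff g^(22/q) ≢ 1 (mod 23) for each prime q ∈ {2, 11}.
g = 2: 2^11 ≡ 1 — hits 1, so not a primitive root.
g = 3: 3^11 ≡ 1 — hits 1, so not a primitive root.
g = 4: 4^11 ≡ 1 — hits 1, so not a primitive root.
g = 5: 5^11 ≡ 22; 5^2 ≡ 2 — none is 1, so 5 is a primitive root.
Hence the least primitive root of 23 is 5.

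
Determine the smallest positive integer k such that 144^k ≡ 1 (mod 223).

111

By Lagrange's theorem, ord_223(144) divides φ(223) = 223 − 1 = 222 = 2 · 3 · 37.
Divisors of 222: 1, 2, 3, 6, 37, 74, 111, 222.
Evaluate successive powers at the divisors of 222:
144^1 ≡ 144 (mod 223)
144^2 ≡ 220 (mod 223)
144^3 ≡ 14 (mod 223)
144^6 ≡ 196 (mod 223)
144^37 ≡ 183 (mod 223)
144^74 ≡ 39 (mod 223)
144^111 ≡ 1 (mod 223) ✓
Therefore the multiplicative order of 144 modulo 223 is 111.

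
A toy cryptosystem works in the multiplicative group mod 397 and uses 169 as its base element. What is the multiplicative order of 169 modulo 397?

By Lagrange's theorem, ord_397(169) divides φ(397) = 397 − 1 = 396 = 2^2 · 3^2 · 11.
Divisors of 396: 1, 2, 3, 4, 6, 9, 11, 12, 18, 22, 33, 36, 44, 66, 99, 132, 198, 396.
Evaluate successive powers at the divisors of 396:
169^1 ≡ 169
169^2 ≡ 374
169^3 ≡ 83
169^4 ≡ 132
169^6 ≡ 140
169^9 ≡ 107
169^11 ≡ 318
169^12 ≡ 147
169^18 ≡ 333
169^22 ≡ 286
169^33 ≡ 35
169^36 ≡ 126
169^44 ≡ 14
169^66 ≡ 34
169^99 ≡ 396
169^132 ≡ 362
169^198 ≡ 1
The smallest such exponent is 198, so the order of 169 is 198.

198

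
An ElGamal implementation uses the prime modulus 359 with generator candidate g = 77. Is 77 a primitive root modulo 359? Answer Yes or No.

Yes

φ(359) = 359 − 1 = 358 = 2 · 179.
It suffices to check that the order of 77 is not a proper divisor of 358: compute 77^(358/q) for q ∈ {2, 179}.
77^179 ≡ 358 (mod 359)  [q = 2: ≢ 1 ✓]
77^2 ≡ 185 (mod 359)  [q = 179: ≢ 1 ✓]
All checks pass, so 77 has order 358 and is a primitive root modulo 359.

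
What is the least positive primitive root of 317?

2

φ(317) = 317 − 1 = 316 = 2^2 · 79.
g is a primitive root iff g^(316/q) ≢ 1 (mod 317) for each prime q ∈ {2, 79}.
g = 2: 2^158 ≡ 316; 2^4 ≡ 16 — none is 1, so 2 is a primitive root.
Hence the least primitive root of 317 is 2.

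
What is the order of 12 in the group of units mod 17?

16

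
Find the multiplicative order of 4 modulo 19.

ord(4) | φ(19) = 19 − 1 = 18 = 2 · 3^2.
Divisors of 18: 1, 2, 3, 6, 9, 18.
Evaluate successive powers at the divisors of 18:
4^1 ≡ 4
4^2 ≡ 16
4^3 ≡ 7
4^6 ≡ 11
4^9 ≡ 1
So ord_19(4) = 9.

9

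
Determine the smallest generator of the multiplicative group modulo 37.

2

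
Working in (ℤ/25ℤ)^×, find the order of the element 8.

20

ord(8) | φ(25) = φ(5^2) = 5·(5−1) = 20 = 2^2 · 5.
Divisors of 20: 1, 2, 4, 5, 10, 20.
Check 8^d mod 25 for each divisor in increasing order:
8^1 ≡ 8 (mod 25)
8^2 ≡ 14 (mod 25)
8^4 ≡ 21 (mod 25)
8^5 ≡ 18 (mod 25)
8^10 ≡ 24 (mod 25)
8^20 ≡ 1 (mod 25) ✓
Therefore the multiplicative order of 8 modulo 25 is 20.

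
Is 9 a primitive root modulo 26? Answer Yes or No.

No

φ(26) = φ(2)·φ(13) = 1·12 = 12 = 2^2 · 3.
An element g generates (Z/26Z)^× iff g^(12/q) ≢ 1 (mod 26) for each prime q ∈ {2, 3}.
9^6 ≡ 1 (mod 26)  [q = 2: ≡ 1 ✗]
9^4 ≡ 9 (mod 26)  [q = 3: ≢ 1 ✓]
Since 9^6 ≡ 1, the order of 9 divides 6 < 12, so 9 is not a primitive root.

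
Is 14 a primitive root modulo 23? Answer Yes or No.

Yes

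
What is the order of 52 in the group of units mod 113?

56

By Lagrange's theorem, ord_113(52) divides φ(113) = 113 − 1 = 112 = 2^4 · 7.
Divisors of 112: 1, 2, 4, 7, 8, 14, 16, 28, 56, 112.
Check 52^d mod 113 for each divisor in increasing order:
52^1 ≡ 52
52^2 ≡ 105
52^4 ≡ 64
52^7 ≡ 44
52^8 ≡ 28
52^14 ≡ 15
52^16 ≡ 106
52^28 ≡ 112
52^56 ≡ 1
Hence ord(52) = 56.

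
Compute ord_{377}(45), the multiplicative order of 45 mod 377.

84

Since 45 ∈ (Z/377Z)^×, its order divides φ(377) = φ(13·29) = (13−1)·(29−1) = 12·28 = 336 = 2^4 · 3 · 7.
Divisors of 336: 1, 2, 3, 4, 6, 7, 8, 12, 14, 16, 21, 24, 28, 42, 48, 56, 84, 112, 168, 336.
Evaluate successive powers at the divisors of 336:
45^1 ≡ 45 (mod 377)
45^2 ≡ 140 (mod 377)
45^3 ≡ 268 (mod 377)
45^4 ≡ 373 (mod 377)
45^6 ≡ 194 (mod 377)
45^7 ≡ 59 (mod 377)
45^8 ≡ 16 (mod 377)
45^12 ≡ 313 (mod 377)
45^14 ≡ 88 (mod 377)
45^16 ≡ 256 (mod 377)
45^21 ≡ 291 (mod 377)
45^24 ≡ 326 (mod 377)
45^28 ≡ 204 (mod 377)
45^42 ≡ 233 (mod 377)
45^48 ≡ 339 (mod 377)
45^56 ≡ 146 (mod 377)
45^84 ≡ 1 (mod 377) ✓
Therefore the multiplicative order of 45 modulo 377 is 84.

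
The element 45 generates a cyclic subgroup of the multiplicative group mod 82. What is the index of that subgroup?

ord(45) | φ(82) = φ(2)·φ(41) = 1·40 = 40 = 2^3 · 5.
Divisors of 40: 1, 2, 4, 5, 8, 10, 20, 40.
Test each divisor d:
45^1 ≡ 45 (mod 82)
45^2 ≡ 57 (mod 82)
45^4 ≡ 51 (mod 82)
45^5 ≡ 81 (mod 82)
45^8 ≡ 59 (mod 82)
45^10 ≡ 1 (mod 82) ✓
So ord_82(45) = 10, hence |⟨45⟩| = 10.
The index is φ(82) / ord(45) = 40 / 10 = 4.

4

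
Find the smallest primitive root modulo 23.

φ(23) = 23 − 1 = 22 = 2 · 11.
Test candidates g = 2, 3, … against the prime factors q ∈ {2, 11} of φ(23): g is a generator iff g^(22/q) ≢ 1 for every such q.
g = 2: 2^11 ≡ 1 — hits 1, so not a primitive root.
g = 3: 3^11 ≡ 1 — hits 1, so not a primitive root.
g = 4: 4^11 ≡ 1 — hits 1, so not a primitive root.
g = 5: 5^11 ≡ 22; 5^2 ≡ 2 — none is 1, so 5 is a primitive root.
The smallest primitive root modulo 23 is 5.

5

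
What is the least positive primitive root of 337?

10

φ(337) = 337 − 1 = 336 = 2^4 · 3 · 7.
Test candidates g = 2, 3, … against the prime factors q ∈ {2, 3, 7} of φ(337): g is a generator iff g^(336/q) ≢ 1 for every such q.
g = 2: 2^168 ≡ 1 — hits 1, so not a primitive root.
g = 3: 3^168 ≡ 1 — hits 1, so not a primitive root.
g = 4: 4^168 ≡ 1 — hits 1, so not a primitive root.
g = 5: 5^168 ≡ 336; 5^112 ≡ 1 — hits 1, so not a primitive root.
g = 6: 6^168 ≡ 1 — hits 1, so not a primitive root.
g = 7: 7^168 ≡ 1 — hits 1, so not a primitive root.
g = 8: 8^168 ≡ 1 — hits 1, so not a primitive root.
g = 9: 9^168 ≡ 1 — hits 1, so not a primitive root.
g = 10: 10^168 ≡ 336; 10^112 ≡ 128; 10^48 ≡ 175 — none is 1, so 10 is a primitive root.
So 10 is the smallest generator of (Z/337Z)^×.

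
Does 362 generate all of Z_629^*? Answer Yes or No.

No

629 = 17 · 37 is a product of two distinct odd primes, so (Z/629Z)^× ≅ (Z/17Z)^× × (Z/37Z)^× is not cyclic.
No primitive root modulo 629 exists; in particular 362 is not one.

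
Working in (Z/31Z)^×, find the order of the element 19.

15

Since 19 ∈ (Z/31Z)^×, its order divides φ(31) = 31 − 1 = 30 = 2 · 3 · 5.
Divisors of 30: 1, 2, 3, 5, 6, 10, 15, 30.
Check 19^d mod 31 for each divisor in increasing order:
19^1 ≡ 19 (mod 31)
19^2 ≡ 20 (mod 31)
19^3 ≡ 8 (mod 31)
19^5 ≡ 5 (mod 31)
19^6 ≡ 2 (mod 31)
19^10 ≡ 25 (mod 31)
19^15 ≡ 1 (mod 31) ✓
Therefore the multiplicative order of 19 modulo 31 is 15.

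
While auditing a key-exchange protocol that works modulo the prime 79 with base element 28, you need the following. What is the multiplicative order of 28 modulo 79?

Since 28 ∈ (Z/79Z)^×, its order divides φ(79) = 79 − 1 = 78 = 2 · 3 · 13.
Divisors of 78: 1, 2, 3, 6, 13, 26, 39, 78.
Check 28^d mod 79 for each divisor in increasing order:
28^1 ≡ 28 (mod 79)
28^2 ≡ 73 (mod 79)
28^3 ≡ 69 (mod 79)
28^6 ≡ 21 (mod 79)
28^13 ≡ 24 (mod 79)
28^26 ≡ 23 (mod 79)
28^39 ≡ 78 (mod 79)
28^78 ≡ 1 (mod 79) ✓
Hence ord(28) = 78.

78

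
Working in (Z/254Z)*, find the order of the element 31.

Since 31 ∈ (Z/254Z)^×, its order divides φ(254) = φ(2)·φ(127) = 1·126 = 126 = 2 · 3^2 · 7.
Divisors of 126: 1, 2, 3, 6, 7, 9, 14, 18, 21, 42, 63, 126.
Evaluate successive powers at the divisors of 126:
31^1 ≡ 31 (mod 254)
31^2 ≡ 199 (mod 254)
31^3 ≡ 73 (mod 254)
31^6 ≡ 249 (mod 254)
31^7 ≡ 99 (mod 254)
31^9 ≡ 143 (mod 254)
31^14 ≡ 149 (mod 254)
31^18 ≡ 129 (mod 254)
31^21 ≡ 19 (mod 254)
31^42 ≡ 107 (mod 254)
31^63 ≡ 1 (mod 254) ✓
The smallest such exponent is 63, so the order of 31 is 63.

63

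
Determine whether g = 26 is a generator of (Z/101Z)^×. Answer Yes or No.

Yes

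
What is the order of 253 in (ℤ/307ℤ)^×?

ord(253) | φ(307) = 307 − 1 = 306 = 2 · 3^2 · 17.
Divisors of 306: 1, 2, 3, 6, 9, 17, 18, 34, 51, 102, 153, 306.
Check 253^d mod 307 for each divisor in increasing order:
253^1 ≡ 253 (mod 307)
253^2 ≡ 153 (mod 307)
253^3 ≡ 27 (mod 307)
253^6 ≡ 115 (mod 307)
253^9 ≡ 35 (mod 307)
253^17 ≡ 290 (mod 307)
253^18 ≡ 304 (mod 307)
253^34 ≡ 289 (mod 307)
253^51 ≡ 306 (mod 307)
253^102 ≡ 1 (mod 307) ✓
Hence ord(253) = 102.

102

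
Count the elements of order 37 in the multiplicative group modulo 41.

0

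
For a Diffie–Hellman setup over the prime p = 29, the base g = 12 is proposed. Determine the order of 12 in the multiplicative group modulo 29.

4

Since 12 ∈ (Z/29Z)^×, its order divides φ(29) = 29 − 1 = 28 = 2^2 · 7.
Divisors of 28: 1, 2, 4, 7, 14, 28.
Compute 12^d (mod 29) for the divisors d until we hit 1:
12^1 ≡ 12 (mod 29)
12^2 ≡ 28 (mod 29)
12^4 ≡ 1 (mod 29) ✓
Hence ord(12) = 4.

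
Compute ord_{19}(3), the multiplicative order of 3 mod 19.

18

By Lagrange's theorem, ord_19(3) divides φ(19) = 19 − 1 = 18 = 2 · 3^2.
Divisors of 18: 1, 2, 3, 6, 9, 18.
Evaluate successive powers at the divisors of 18:
3^1 ≡ 3 (mod 19)
3^2 ≡ 9 (mod 19)
3^3 ≡ 8 (mod 19)
3^6 ≡ 7 (mod 19)
3^9 ≡ 18 (mod 19)
3^18 ≡ 1 (mod 19) ✓
So ord_19(3) = 18.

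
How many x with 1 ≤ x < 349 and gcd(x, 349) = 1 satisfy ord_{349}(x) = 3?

φ(349) = 349 − 1 = 348 = 2^2 · 3 · 29.
Since (Z/349Z)^× is cyclic of order 348, the number of elements of order d is φ(d) when d | 348 and 0 otherwise.
3 | 348, and φ(3) = 3 − 1 = 2.

2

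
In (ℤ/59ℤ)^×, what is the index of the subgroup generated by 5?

2

The order of 5 must divide φ(59) = 59 − 1 = 58 = 2 · 29.
Divisors of 58: 1, 2, 29, 58.
Evaluate successive powers at the divisors of 58:
5^1 ≡ 5 (mod 59)
5^2 ≡ 25 (mod 59)
5^29 ≡ 1 (mod 59) ✓
Thus |⟨5⟩| = ord(5) = 29.
Index = |(Z/59Z)^×| / |⟨5⟩| = 58 / 29 = 2.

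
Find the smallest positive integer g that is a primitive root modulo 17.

3

φ(17) = 17 − 1 = 16 = 2^4.
g is a primitive root iff g^(16/q) ≢ 1 (mod 17) for each prime q ∈ {2}.
g = 2: 2^8 ≡ 1 — hits 1, so not a primitive root.
g = 3: 3^8 ≡ 16 — none is 1, so 3 is a primitive root.
Hence the least primitive root of 17 is 3.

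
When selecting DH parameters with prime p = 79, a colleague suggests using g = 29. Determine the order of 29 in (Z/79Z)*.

78

By Lagrange's theorem, ord_79(29) divides φ(79) = 79 − 1 = 78 = 2 · 3 · 13.
Divisors of 78: 1, 2, 3, 6, 13, 26, 39, 78.
Evaluate successive powers at the divisors of 78:
29^1 ≡ 29 (mod 79)
29^2 ≡ 51 (mod 79)
29^3 ≡ 57 (mod 79)
29^6 ≡ 10 (mod 79)
29^13 ≡ 56 (mod 79)
29^26 ≡ 55 (mod 79)
29^39 ≡ 78 (mod 79)
29^78 ≡ 1 (mod 79) ✓
So ord_79(29) = 78.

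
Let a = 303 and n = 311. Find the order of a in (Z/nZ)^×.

310

Since 303 ∈ (Z/311Z)^×, its order divides φ(311) = 311 − 1 = 310 = 2 · 5 · 31.
Divisors of 310: 1, 2, 5, 10, 31, 62, 155, 310.
Check 303^d mod 311 for each divisor in increasing order:
303^1 ≡ 303 (mod 311)
303^2 ≡ 64 (mod 311)
303^5 ≡ 198 (mod 311)
303^10 ≡ 18 (mod 311)
303^31 ≡ 305 (mod 311)
303^62 ≡ 36 (mod 311)
303^155 ≡ 310 (mod 311)
303^310 ≡ 1 (mod 311) ✓
Hence ord(303) = 310.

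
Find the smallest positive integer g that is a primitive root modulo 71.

φ(71) = 71 − 1 = 70 = 2 · 5 · 7.
Test candidates g = 2, 3, … against the prime factors q ∈ {2, 5, 7} of φ(71): g is a generator iff g^(70/q) ≢ 1 for every such q.
g = 2: 2^35 ≡ 1 — hits 1, so not a primitive root.
g = 3: 3^35 ≡ 1 — hits 1, so not a primitive root.
g = 4: 4^35 ≡ 1 — hits 1, so not a primitive root.
g = 5: 5^35 ≡ 1 — hits 1, so not a primitive root.
g = 6: 6^35 ≡ 1 — hits 1, so not a primitive root.
g = 7: 7^35 ≡ 70; 7^14 ≡ 54; 7^10 ≡ 45 — none is 1, so 7 is a primitive root.
So 7 is the smallest generator of (Z/71Z)^×.

7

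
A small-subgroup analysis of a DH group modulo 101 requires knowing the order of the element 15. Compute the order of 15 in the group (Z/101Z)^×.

100

ord(15) | φ(101) = 101 − 1 = 100 = 2^2 · 5^2.
Divisors of 100: 1, 2, 4, 5, 10, 20, 25, 50, 100.
Test each divisor d:
15^1 ≡ 15 (mod 101)
15^2 ≡ 23 (mod 101)
15^4 ≡ 24 (mod 101)
15^5 ≡ 57 (mod 101)
15^10 ≡ 17 (mod 101)
15^20 ≡ 87 (mod 101)
15^25 ≡ 10 (mod 101)
15^50 ≡ 100 (mod 101)
15^100 ≡ 1 (mod 101) ✓
So ord_101(15) = 100.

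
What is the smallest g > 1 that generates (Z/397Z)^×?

φ(397) = 397 − 1 = 396 = 2^2 · 3^2 · 11.
Test candidates g = 2, 3, … against the prime factors q ∈ {2, 3, 11} of φ(397): g is a generator iff g^(396/q) ≢ 1 for every such q.
g = 2: 2^198 ≡ 396; 2^132 ≡ 1 — hits 1, so not a primitive root.
g = 3: 3^198 ≡ 1 — hits 1, so not a primitive root.
g = 4: 4^198 ≡ 1 — hits 1, so not a primitive root.
g = 5: 5^198 ≡ 396; 5^132 ≡ 362; 5^36 ≡ 290 — none is 1, so 5 is a primitive root.
So 5 is the smallest generator of (Z/397Z)^×.

5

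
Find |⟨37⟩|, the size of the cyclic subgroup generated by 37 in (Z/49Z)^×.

21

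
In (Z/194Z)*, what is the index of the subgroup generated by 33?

Since 33 ∈ (Z/194Z)^×, its order divides φ(194) = φ(2)·φ(97) = 1·96 = 96 = 2^5 · 3.
Divisors of 96: 1, 2, 3, 4, 6, 8, 12, 16, 24, 32, 48, 96.
Evaluate successive powers at the divisors of 96:
33^1 ≡ 33 (mod 194)
33^2 ≡ 119 (mod 194)
33^3 ≡ 47 (mod 194)
33^4 ≡ 193 (mod 194)
33^6 ≡ 75 (mod 194)
33^8 ≡ 1 (mod 194) ✓
The order of 33 is 8, so the subgroup it generates has 8 elements.
The index is φ(194) / ord(33) = 96 / 8 = 12.

12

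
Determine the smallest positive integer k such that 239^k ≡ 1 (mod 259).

36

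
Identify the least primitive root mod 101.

2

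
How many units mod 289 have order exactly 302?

φ(289) = φ(17^2) = 17·(17−1) = 272 = 2^4 · 17.
Since (Z/289Z)^× is cyclic of order 272, the number of elements of order d is φ(d) when d | 272 and 0 otherwise.
Since 302 ∤ 272, the count is 0.

0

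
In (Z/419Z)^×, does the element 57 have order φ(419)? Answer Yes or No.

Yes

φ(419) = 419 − 1 = 418 = 2 · 11 · 19.
An element g generates (Z/419Z)^× iff g^(418/q) ≢ 1 (mod 419) for each prime q ∈ {2, 11, 19}.
57^209 ≡ 418 (mod 419)  [q = 2: ≢ 1 ✓]
57^38 ≡ 69 (mod 419)  [q = 11: ≢ 1 ✓]
57^22 ≡ 7 (mod 419)  [q = 19: ≢ 1 ✓]
Every test exponent gives a nontrivial residue, hence 57 generates the full group.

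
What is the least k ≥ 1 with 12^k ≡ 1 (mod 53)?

52

Since 12 ∈ (Z/53Z)^×, its order divides φ(53) = 53 − 1 = 52 = 2^2 · 13.
Divisors of 52: 1, 2, 4, 13, 26, 52.
Compute 12^d (mod 53) for the divisors d until we hit 1:
12^1 ≡ 12 (mod 53)
12^2 ≡ 38 (mod 53)
12^4 ≡ 13 (mod 53)
12^13 ≡ 23 (mod 53)
12^26 ≡ 52 (mod 53)
12^52 ≡ 1 (mod 53) ✓
Hence ord(12) = 52.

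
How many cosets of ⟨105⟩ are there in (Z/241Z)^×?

3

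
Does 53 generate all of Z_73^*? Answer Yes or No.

Yes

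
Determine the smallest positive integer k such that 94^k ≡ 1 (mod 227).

Since 94 ∈ (Z/227Z)^×, its order divides φ(227) = 227 − 1 = 226 = 2 · 113.
Divisors of 226: 1, 2, 113, 226.
Compute 94^d (mod 227) for the divisors d until we hit 1:
94^1 ≡ 94 (mod 227)
94^2 ≡ 210 (mod 227)
94^113 ≡ 226 (mod 227)
94^226 ≡ 1 (mod 227) ✓
Hence ord(94) = 226.

226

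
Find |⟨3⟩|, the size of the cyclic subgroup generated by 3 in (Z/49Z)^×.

42

The order of 3 must divide φ(49) = φ(7^2) = 7·(7−1) = 42 = 2 · 3 · 7.
Divisors of 42: 1, 2, 3, 6, 7, 14, 21, 42.
Compute 3^d (mod 49) for the divisors d until we hit 1:
3^1 ≡ 3 (mod 49)
3^2 ≡ 9 (mod 49)
3^3 ≡ 27 (mod 49)
3^6 ≡ 43 (mod 49)
3^7 ≡ 31 (mod 49)
3^14 ≡ 30 (mod 49)
3^21 ≡ 48 (mod 49)
3^42 ≡ 1 (mod 49) ✓
Hence ord(3) = 42.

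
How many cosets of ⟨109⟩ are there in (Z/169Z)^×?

ord(109) | φ(169) = φ(13^2) = 13·(13−1) = 156 = 2^2 · 3 · 13.
Divisors of 156: 1, 2, 3, 4, 6, 12, 13, 26, 39, 52, 78, 156.
Test each divisor d:
109^1 ≡ 109
109^2 ≡ 51
109^3 ≡ 151
109^4 ≡ 66
109^6 ≡ 155
109^12 ≡ 27
109^13 ≡ 70
109^26 ≡ 168
109^39 ≡ 99
109^52 ≡ 1
Thus |⟨109⟩| = ord(109) = 52.
[(Z/169Z)^× : ⟨109⟩] = 156/52 = 3.

3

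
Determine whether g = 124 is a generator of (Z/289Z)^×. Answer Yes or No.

φ(289) = φ(17^2) = 17·(17−1) = 272 = 2^4 · 17.
An element g generates (Z/289Z)^× iff g^(272/q) ≢ 1 (mod 289) for each prime q ∈ {2, 17}.
124^136 ≡ 288 (mod 289)  [q = 2: ≢ 1 ✓]
124^16 ≡ 239 (mod 289)  [q = 17: ≢ 1 ✓]
All checks pass, so 124 has order 272 and is a primitive root modulo 289.

Yes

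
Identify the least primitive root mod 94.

φ(94) = φ(2)·φ(47) = 1·46 = 46 = 2 · 23.
g is a primitive root iff g^(46/q) ≢ 1 (mod 94) for each prime q ∈ {2, 23}.
g = 2: gcd(2, 94) = 2 > 1, not a unit — skip.
g = 3: 3^23 ≡ 1 — hits 1, so not a primitive root.
g = 4: gcd(4, 94) = 2 > 1, not a unit — skip.
g = 5: 5^23 ≡ 93; 5^2 ≡ 25 — none is 1, so 5 is a primitive root.
Hence the least primitive root of 94 is 5.

5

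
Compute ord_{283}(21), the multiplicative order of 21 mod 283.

94

ord(21) | φ(283) = 283 − 1 = 282 = 2 · 3 · 47.
Divisors of 282: 1, 2, 3, 6, 47, 94, 141, 282.
Check 21^d mod 283 for each divisor in increasing order:
21^1 ≡ 21
21^2 ≡ 158
21^3 ≡ 205
21^6 ≡ 141
21^47 ≡ 282
21^94 ≡ 1
The smallest such exponent is 94, so the order of 21 is 94.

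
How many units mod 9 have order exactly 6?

2

φ(9) = φ(3^2) = 3·(3−1) = 6 = 2 · 3.
(Z/9Z)^× is cyclic (|G| = 6); a cyclic group of order m has exactly φ(d) elements of each order d | m, and none otherwise.
6 = 2 · 3 divides 6, and φ(6) = 2.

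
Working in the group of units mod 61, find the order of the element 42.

15

By Lagrange's theorem, ord_61(42) divides φ(61) = 61 − 1 = 60 = 2^2 · 3 · 5.
Divisors of 60: 1, 2, 3, 4, 5, 6, 10, 12, 15, 20, 30, 60.
Test each divisor d:
42^1 ≡ 42 (mod 61)
42^2 ≡ 56 (mod 61)
42^3 ≡ 34 (mod 61)
42^4 ≡ 25 (mod 61)
42^5 ≡ 13 (mod 61)
42^6 ≡ 58 (mod 61)
42^10 ≡ 47 (mod 61)
42^12 ≡ 9 (mod 61)
42^15 ≡ 1 (mod 61) ✓
So ord_61(42) = 15.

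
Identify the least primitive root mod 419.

2

φ(419) = 419 − 1 = 418 = 2 · 11 · 19.
Test candidates g = 2, 3, … against the prime factors q ∈ {2, 11, 19} of φ(419): g is a generator iff g^(418/q) ≢ 1 for every such q.
g = 2: 2^209 ≡ 418; 2^38 ≡ 334; 2^22 ≡ 114 — none is 1, so 2 is a primitive root.
The smallest primitive root modulo 419 is 2.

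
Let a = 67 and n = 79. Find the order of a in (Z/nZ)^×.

ord(67) | φ(79) = 79 − 1 = 78 = 2 · 3 · 13.
Divisors of 78: 1, 2, 3, 6, 13, 26, 39, 78.
Test each divisor d:
67^1 ≡ 67
67^2 ≡ 65
67^3 ≡ 10
67^6 ≡ 21
67^13 ≡ 1
So ord_79(67) = 13.

13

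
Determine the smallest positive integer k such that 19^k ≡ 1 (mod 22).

10

ord(19) | φ(22) = φ(2)·φ(11) = 1·10 = 10 = 2 · 5.
Divisors of 10: 1, 2, 5, 10.
Compute 19^d (mod 22) for the divisors d until we hit 1:
19^1 ≡ 19
19^2 ≡ 9
19^5 ≡ 21
19^10 ≡ 1
The smallest such exponent is 10, so the order of 19 is 10.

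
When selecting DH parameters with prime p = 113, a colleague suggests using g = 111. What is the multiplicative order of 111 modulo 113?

ord(111) | φ(113) = 113 − 1 = 112 = 2^4 · 7.
Divisors of 112: 1, 2, 4, 7, 8, 14, 16, 28, 56, 112.
Test each divisor d:
111^1 ≡ 111
111^2 ≡ 4
111^4 ≡ 16
111^7 ≡ 98
111^8 ≡ 30
111^14 ≡ 112
111^16 ≡ 109
111^28 ≡ 1
Therefore the multiplicative order of 111 modulo 113 is 28.

28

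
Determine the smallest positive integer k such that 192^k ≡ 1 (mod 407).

45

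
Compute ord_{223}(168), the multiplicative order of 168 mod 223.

222

The order of 168 must divide φ(223) = 223 − 1 = 222 = 2 · 3 · 37.
Divisors of 222: 1, 2, 3, 6, 37, 74, 111, 222.
Evaluate successive powers at the divisors of 222:
168^1 ≡ 168
168^2 ≡ 126
168^3 ≡ 206
168^6 ≡ 66
168^37 ≡ 184
168^74 ≡ 183
168^111 ≡ 222
168^222 ≡ 1
Hence ord(168) = 222.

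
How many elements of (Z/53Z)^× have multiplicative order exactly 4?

2

φ(53) = 53 − 1 = 52 = 2^2 · 13.
(Z/53Z)^× is cyclic (|G| = 52); a cyclic group of order m has exactly φ(d) elements of each order d | m, and none otherwise.
4 = 2^2 divides 52, and φ(4) = 2.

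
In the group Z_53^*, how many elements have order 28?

φ(53) = 53 − 1 = 52 = 2^2 · 13.
In a cyclic group of order 52, there are φ(d) elements of order d for each divisor d of 52, and zero for non-divisors.
Since 28 ∤ 52, the count is 0.

0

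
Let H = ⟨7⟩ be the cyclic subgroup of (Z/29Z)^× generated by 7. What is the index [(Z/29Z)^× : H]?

By Lagrange's theorem, ord_29(7) divides φ(29) = 29 − 1 = 28 = 2^2 · 7.
Divisors of 28: 1, 2, 4, 7, 14, 28.
Test each divisor d:
7^1 ≡ 7 (mod 29)
7^2 ≡ 20 (mod 29)
7^4 ≡ 23 (mod 29)
7^7 ≡ 1 (mod 29) ✓
So ord_29(7) = 7, hence |⟨7⟩| = 7.
The index is φ(29) / ord(7) = 28 / 7 = 4.

4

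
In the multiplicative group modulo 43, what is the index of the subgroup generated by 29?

1

Since 29 ∈ (Z/43Z)^×, its order divides φ(43) = 43 − 1 = 42 = 2 · 3 · 7.
Divisors of 42: 1, 2, 3, 6, 7, 14, 21, 42.
Check 29^d mod 43 for each divisor in increasing order:
29^1 ≡ 29 (mod 43)
29^2 ≡ 24 (mod 43)
29^3 ≡ 8 (mod 43)
29^6 ≡ 21 (mod 43)
29^7 ≡ 7 (mod 43)
29^14 ≡ 6 (mod 43)
29^21 ≡ 42 (mod 43)
29^42 ≡ 1 (mod 43) ✓
The order of 29 is 42, so the subgroup it generates has 42 elements.
The index is φ(43) / ord(29) = 42 / 42 = 1.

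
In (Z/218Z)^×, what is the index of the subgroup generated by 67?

By Lagrange's theorem, ord_218(67) divides φ(218) = φ(2)·φ(109) = 1·108 = 108 = 2^2 · 3^3.
Divisors of 108: 1, 2, 3, 4, 6, 9, 12, 18, 27, 36, 54, 108.
Check 67^d mod 218 for each divisor in increasing order:
67^1 ≡ 67 (mod 218)
67^2 ≡ 129 (mod 218)
67^3 ≡ 141 (mod 218)
67^4 ≡ 73 (mod 218)
67^6 ≡ 43 (mod 218)
67^9 ≡ 177 (mod 218)
67^12 ≡ 105 (mod 218)
67^18 ≡ 155 (mod 218)
67^27 ≡ 185 (mod 218)
67^36 ≡ 45 (mod 218)
67^54 ≡ 217 (mod 218)
67^108 ≡ 1 (mod 218) ✓
So ord_218(67) = 108, hence |⟨67⟩| = 108.
The index is φ(218) / ord(67) = 108 / 108 = 1.

1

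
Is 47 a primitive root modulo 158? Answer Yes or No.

φ(158) = φ(2)·φ(79) = 1·78 = 78 = 2 · 3 · 13.
Test 47^(78/q) mod 158 for each prime factor q of 78:
47^39 ≡ 157 (mod 158)  [q = 2: ≢ 1 ✓]
47^26 ≡ 55 (mod 158)  [q = 3: ≢ 1 ✓]
47^6 ≡ 131 (mod 158)  [q = 13: ≢ 1 ✓]
Every test exponent gives a nontrivial residue, hence 47 generates the full group.

Yes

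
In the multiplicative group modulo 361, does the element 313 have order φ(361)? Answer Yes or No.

φ(361) = φ(19^2) = 19·(19−1) = 342 = 2 · 3^2 · 19.
It suffices to check that the order of 313 is not a proper divisor of 342: compute 313^(342/q) for q ∈ {2, 3, 19}.
313^171 ≡ 1 (mod 361)  [q = 2: ≡ 1 ✗]
313^114 ≡ 68 (mod 361)  [q = 3: ≢ 1 ✓]
313^18 ≡ 210 (mod 361)  [q = 19: ≢ 1 ✓]
313^171 ≡ 1 shows ord(313) | 171, strictly less than φ(361); not a primitive root.

No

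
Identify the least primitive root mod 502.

11

φ(502) = φ(2)·φ(251) = 1·250 = 250 = 2 · 5^3.
Test candidates g = 2, 3, … against the prime factors q ∈ {2, 5} of φ(502): g is a generator iff g^(250/q) ≢ 1 for every such q.
g = 2: gcd(2, 502) = 2 > 1, not a unit — skip.
g = 3: 3^125 ≡ 1 — hits 1, so not a primitive root.
g = 4: gcd(4, 502) = 2 > 1, not a unit — skip.
g = 5: 5^125 ≡ 1 — hits 1, so not a primitive root.
g = 6: gcd(6, 502) = 2 > 1, not a unit — skip.
g = 7: 7^125 ≡ 1 — hits 1, so not a primitive root.
g = 8: gcd(8, 502) = 2 > 1, not a unit — skip.
g = 9: 9^125 ≡ 1 — hits 1, so not a primitive root.
g = 10: gcd(10, 502) = 2 > 1, not a unit — skip.
g = 11: 11^125 ≡ 501; 11^50 ≡ 219 — none is 1, so 11 is a primitive root.
Hence the least primitive root of 502 is 11.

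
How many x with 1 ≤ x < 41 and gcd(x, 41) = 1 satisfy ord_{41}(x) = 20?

φ(41) = 41 − 1 = 40 = 2^3 · 5.
Since (Z/41Z)^× is cyclic of order 40, the number of elements of order d is φ(d) when d | 40 and 0 otherwise.
20 = 2^2 · 5 divides 40, and φ(20) = 8.

8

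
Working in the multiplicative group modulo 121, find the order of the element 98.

ord(98) | φ(121) = φ(11^2) = 11·(11−1) = 110 = 2 · 5 · 11.
Divisors of 110: 1, 2, 5, 10, 11, 22, 55, 110.
Test each divisor d:
98^1 ≡ 98
98^2 ≡ 45
98^5 ≡ 10
98^10 ≡ 100
98^11 ≡ 120
98^22 ≡ 1
The smallest such exponent is 22, so the order of 98 is 22.

22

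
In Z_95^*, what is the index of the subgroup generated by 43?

2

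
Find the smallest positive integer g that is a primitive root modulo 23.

φ(23) = 23 − 1 = 22 = 2 · 11.
Test candidates g = 2, 3, … against the prime factors q ∈ {2, 11} of φ(23): g is a generator iff g^(22/q) ≢ 1 for every such q.
g = 2: 2^11 ≡ 1 — hits 1, so not a primitive root.
g = 3: 3^11 ≡ 1 — hits 1, so not a primitive root.
g = 4: 4^11 ≡ 1 — hits 1, so not a primitive root.
g = 5: 5^11 ≡ 22; 5^2 ≡ 2 — none is 1, so 5 is a primitive root.
The smallest primitive root modulo 23 is 5.

5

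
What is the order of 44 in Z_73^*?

72

The order of 44 must divide φ(73) = 73 − 1 = 72 = 2^3 · 3^2.
Divisors of 72: 1, 2, 3, 4, 6, 8, 9, 12, 18, 24, 36, 72.
Check 44^d mod 73 for each divisor in increasing order:
44^1 ≡ 44 (mod 73)
44^2 ≡ 38 (mod 73)
44^3 ≡ 66 (mod 73)
44^4 ≡ 57 (mod 73)
44^6 ≡ 49 (mod 73)
44^8 ≡ 37 (mod 73)
44^9 ≡ 22 (mod 73)
44^12 ≡ 65 (mod 73)
44^18 ≡ 46 (mod 73)
44^24 ≡ 64 (mod 73)
44^36 ≡ 72 (mod 73)
44^72 ≡ 1 (mod 73) ✓
Therefore the multiplicative order of 44 modulo 73 is 72.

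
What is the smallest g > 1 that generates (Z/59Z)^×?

φ(59) = 59 − 1 = 58 = 2 · 29.
g is a primitive root iff g^(58/q) ≢ 1 (mod 59) for each prime q ∈ {2, 29}.
g = 2: 2^29 ≡ 58; 2^2 ≡ 4 — none is 1, so 2 is a primitive root.
Hence the least primitive root of 59 is 2.

2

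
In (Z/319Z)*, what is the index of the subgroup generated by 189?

The order of 189 must divide φ(319) = φ(11·29) = (11−1)·(29−1) = 10·28 = 280 = 2^3 · 5 · 7.
Divisors of 280: 1, 2, 4, 5, 7, 8, 10, 14, 20, 28, 35, 40, 56, 70, 140, 280.
Test each divisor d:
189^1 ≡ 189 (mod 319)
189^2 ≡ 312 (mod 319)
189^4 ≡ 49 (mod 319)
189^5 ≡ 10 (mod 319)
189^7 ≡ 249 (mod 319)
189^8 ≡ 168 (mod 319)
189^10 ≡ 100 (mod 319)
189^14 ≡ 115 (mod 319)
189^20 ≡ 111 (mod 319)
189^28 ≡ 146 (mod 319)
189^35 ≡ 307 (mod 319)
189^40 ≡ 199 (mod 319)
189^56 ≡ 262 (mod 319)
189^70 ≡ 144 (mod 319)
189^140 ≡ 1 (mod 319) ✓
The order of 189 is 140, so the subgroup it generates has 140 elements.
[(Z/319Z)^× : ⟨189⟩] = 280/140 = 2.

2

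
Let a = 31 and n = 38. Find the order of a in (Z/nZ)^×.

6

By Lagrange's theorem, ord_38(31) divides φ(38) = φ(2)·φ(19) = 1·18 = 18 = 2 · 3^2.
Divisors of 18: 1, 2, 3, 6, 9, 18.
Evaluate successive powers at the divisors of 18:
31^1 ≡ 31 (mod 38)
31^2 ≡ 11 (mod 38)
31^3 ≡ 37 (mod 38)
31^6 ≡ 1 (mod 38) ✓
Therefore the multiplicative order of 31 modulo 38 is 6.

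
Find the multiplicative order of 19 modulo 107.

The order of 19 must divide φ(107) = 107 − 1 = 106 = 2 · 53.
Divisors of 106: 1, 2, 53, 106.
Check 19^d mod 107 for each divisor in increasing order:
19^1 ≡ 19 (mod 107)
19^2 ≡ 40 (mod 107)
19^53 ≡ 1 (mod 107) ✓
Hence ord(19) = 53.

53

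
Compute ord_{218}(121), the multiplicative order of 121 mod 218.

54

The order of 121 must divide φ(218) = φ(2)·φ(109) = 1·108 = 108 = 2^2 · 3^3.
Divisors of 108: 1, 2, 3, 4, 6, 9, 12, 18, 27, 36, 54, 108.
Test each divisor d:
121^1 ≡ 121 (mod 218)
121^2 ≡ 35 (mod 218)
121^3 ≡ 93 (mod 218)
121^4 ≡ 135 (mod 218)
121^6 ≡ 147 (mod 218)
121^9 ≡ 155 (mod 218)
121^12 ≡ 27 (mod 218)
121^18 ≡ 45 (mod 218)
121^27 ≡ 217 (mod 218)
121^36 ≡ 63 (mod 218)
121^54 ≡ 1 (mod 218) ✓
The smallest such exponent is 54, so the order of 121 is 54.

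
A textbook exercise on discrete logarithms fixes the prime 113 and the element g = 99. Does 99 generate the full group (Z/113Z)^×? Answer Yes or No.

No

φ(113) = 113 − 1 = 112 = 2^4 · 7.
An element g generates (Z/113Z)^× iff g^(112/q) ≢ 1 (mod 113) for each prime q ∈ {2, 7}.
99^56 ≡ 1 (mod 113)  [q = 2: ≡ 1 ✗]
99^16 ≡ 30 (mod 113)  [q = 7: ≢ 1 ✓]
The check at q = 2 fails, so 99 generates a proper subgroup.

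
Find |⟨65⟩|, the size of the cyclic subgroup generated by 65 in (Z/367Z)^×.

Since 65 ∈ (Z/367Z)^×, its order divides φ(367) = 367 − 1 = 366 = 2 · 3 · 61.
Divisors of 366: 1, 2, 3, 6, 61, 122, 183, 366.
Check 65^d mod 367 for each divisor in increasing order:
65^1 ≡ 65 (mod 367)
65^2 ≡ 188 (mod 367)
65^3 ≡ 109 (mod 367)
65^6 ≡ 137 (mod 367)
65^61 ≡ 284 (mod 367)
65^122 ≡ 283 (mod 367)
65^183 ≡ 366 (mod 367)
65^366 ≡ 1 (mod 367) ✓
The smallest such exponent is 366, so the order of 65 is 366.

366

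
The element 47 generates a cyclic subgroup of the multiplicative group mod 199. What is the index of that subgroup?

2

ord(47) | φ(199) = 199 − 1 = 198 = 2 · 3^2 · 11.
Divisors of 198: 1, 2, 3, 6, 9, 11, 18, 22, 33, 66, 99, 198.
Check 47^d mod 199 for each divisor in increasing order:
47^1 ≡ 47
47^2 ≡ 20
47^3 ≡ 144
47^6 ≡ 40
47^9 ≡ 188
47^11 ≡ 178
47^18 ≡ 121
47^22 ≡ 43
47^33 ≡ 92
47^66 ≡ 106
47^99 ≡ 1
The order of 47 is 99, so the subgroup it generates has 99 elements.
Index = |(Z/199Z)^×| / |⟨47⟩| = 198 / 99 = 2.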